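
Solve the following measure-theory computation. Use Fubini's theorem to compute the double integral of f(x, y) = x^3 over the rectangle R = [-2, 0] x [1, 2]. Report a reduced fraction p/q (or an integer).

f(x, y) is a tensor product of a function of x and a function of y, and both factors are bounded continuous (hence Lebesgue integrable) on the rectangle, so Fubini's theorem applies:
  integral_R f d(m x m) = (integral_a1^b1 x^3 dx) * (integral_a2^b2 1 dy).
Inner integral in x: integral_{-2}^{0} x^3 dx = (0^4 - (-2)^4)/4
  = -4.
Inner integral in y: integral_{1}^{2} 1 dy = (2^1 - 1^1)/1
  = 1.
Product: (-4) * (1) = -4.

-4


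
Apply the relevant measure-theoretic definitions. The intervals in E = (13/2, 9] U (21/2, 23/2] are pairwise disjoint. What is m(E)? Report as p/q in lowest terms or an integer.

For pairwise disjoint intervals, m(union_i I_i) = sum_i m(I_i),
and m is invariant under swapping open/closed endpoints (single points have measure 0).
So m(E) = sum_i (b_i - a_i).
  I_1 has length 9 - 13/2 = 5/2.
  I_2 has length 23/2 - 21/2 = 1.
Summing:
  m(E) = 5/2 + 1 = 7/2.

7/2


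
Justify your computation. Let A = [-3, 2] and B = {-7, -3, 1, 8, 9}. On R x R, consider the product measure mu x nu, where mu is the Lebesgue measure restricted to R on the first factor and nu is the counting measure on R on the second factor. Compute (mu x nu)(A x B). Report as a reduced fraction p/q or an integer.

For a measurable rectangle A x B, the product measure satisfies
  (mu x nu)(A x B) = mu(A) * nu(B).
  mu(A) = 5.
  nu(B) = 5.
  (mu x nu)(A x B) = 5 * 5 = 25.

25


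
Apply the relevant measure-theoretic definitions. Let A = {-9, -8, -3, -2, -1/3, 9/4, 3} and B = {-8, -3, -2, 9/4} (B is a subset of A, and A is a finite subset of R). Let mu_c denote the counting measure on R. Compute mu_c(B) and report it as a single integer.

Counting measure assigns mu_c(E) = |E| (number of elements) when E is finite.
B has 4 element(s), so mu_c(B) = 4.

4


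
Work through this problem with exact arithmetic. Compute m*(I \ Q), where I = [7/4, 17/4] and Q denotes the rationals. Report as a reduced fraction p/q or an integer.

The interval I = [7/4, 17/4] has m(I) = 17/4 - 7/4 = 5/2 (endpoints are measure-zero, so open/closed/half-open agree). Write I = (I cap Q) u (I \ Q). The rationals in I are countable, so m*(I cap Q) = 0 (cover each rational by intervals whose total length is arbitrarily small). By countable subadditivity m*(I) <= m*(I cap Q) + m*(I \ Q), hence m*(I \ Q) >= m(I) = 5/2. The reverse inequality m*(I \ Q) <= m*(I) = 5/2 is trivial since (I \ Q) is a subset of I. Therefore m*(I \ Q) = 5/2.

5/2


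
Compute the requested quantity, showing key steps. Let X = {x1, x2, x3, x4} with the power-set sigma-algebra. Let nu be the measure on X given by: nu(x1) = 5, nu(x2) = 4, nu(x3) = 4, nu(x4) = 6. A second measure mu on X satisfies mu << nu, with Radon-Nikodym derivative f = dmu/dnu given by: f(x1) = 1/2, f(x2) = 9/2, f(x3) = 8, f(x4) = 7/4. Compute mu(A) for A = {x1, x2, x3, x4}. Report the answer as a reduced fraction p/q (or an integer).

By the defining property of the Radon-Nikodym derivative, for every measurable set A,
  mu(A) = integral_A f dnu.
Since nu is a discrete measure concentrated on the atoms of X, the integral over A reduces to the sum
  mu(A) = sum_{x in A} f(x) * nu({x}).
Computing each term:
  x1: f(x1) * nu(x1) = 1/2 * 5 = 5/2.
  x2: f(x2) * nu(x2) = 9/2 * 4 = 18.
  x3: f(x3) * nu(x3) = 8 * 4 = 32.
  x4: f(x4) * nu(x4) = 7/4 * 6 = 21/2.
Summing: mu(A) = 5/2 + 18 + 32 + 21/2 = 63.

63


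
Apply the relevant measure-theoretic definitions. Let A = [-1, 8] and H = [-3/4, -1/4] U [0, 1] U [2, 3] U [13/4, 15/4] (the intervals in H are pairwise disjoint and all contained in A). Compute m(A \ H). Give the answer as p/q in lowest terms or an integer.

The ambient interval has length m(A) = 8 - (-1) = 9.
Since the holes are disjoint and sit inside A, by finite additivity
  m(H) = sum_i (b_i - a_i), and m(A \ H) = m(A) - m(H).
Computing the hole measures:
  m(H_1) = -1/4 - (-3/4) = 1/2.
  m(H_2) = 1 - 0 = 1.
  m(H_3) = 3 - 2 = 1.
  m(H_4) = 15/4 - 13/4 = 1/2.
Summed: m(H) = 1/2 + 1 + 1 + 1/2 = 3.
So m(A \ H) = 9 - 3 = 6.

6


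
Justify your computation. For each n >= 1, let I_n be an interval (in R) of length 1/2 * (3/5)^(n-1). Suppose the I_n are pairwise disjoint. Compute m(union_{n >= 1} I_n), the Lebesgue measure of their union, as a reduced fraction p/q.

By countable additivity of the Lebesgue measure on pairwise disjoint measurable sets,
  m(union_{n >= 1} I_n) = sum_{n >= 1} m(I_n) = sum_{n >= 1} a * r^(n-1),
  with a = 1/2 and r = 3/5.
Since 0 < r = 3/5 < 1, the geometric series converges:
  sum_{n >= 1} a * r^(n-1) = a / (1 - r).
  = 1/2 / (1 - 3/5)
  = 1/2 / (2/5)
  = 5/4.

5/4


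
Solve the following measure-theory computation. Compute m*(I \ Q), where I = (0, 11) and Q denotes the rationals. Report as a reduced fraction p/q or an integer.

The interval I = (0, 11) has m(I) = 11 - 0 = 11 (endpoints are measure-zero, so open/closed/half-open agree). Write I = (I cap Q) u (I \ Q). The rationals in I are countable, so m*(I cap Q) = 0 (cover each rational by intervals whose total length is arbitrarily small). By countable subadditivity m*(I) <= m*(I cap Q) + m*(I \ Q), hence m*(I \ Q) >= m(I) = 11. The reverse inequality m*(I \ Q) <= m*(I) = 11 is trivial since (I \ Q) is a subset of I. Therefore m*(I \ Q) = 11.

11


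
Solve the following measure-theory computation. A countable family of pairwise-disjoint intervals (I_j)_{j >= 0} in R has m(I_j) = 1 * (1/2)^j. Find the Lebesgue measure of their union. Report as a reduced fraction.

By countable additivity of the Lebesgue measure on pairwise disjoint measurable sets,
  m(union_{j >= 0} I_j) = sum_{j >= 0} m(I_j) = sum_{j >= 0} a * r^j,
  with a = 1 and r = 1/2.
Since 0 < r = 1/2 < 1, the geometric series converges:
  sum_{j >= 0} a * r^j = a / (1 - r).
  = 1 / (1 - 1/2)
  = 1 / (1/2)
  = 2.

2


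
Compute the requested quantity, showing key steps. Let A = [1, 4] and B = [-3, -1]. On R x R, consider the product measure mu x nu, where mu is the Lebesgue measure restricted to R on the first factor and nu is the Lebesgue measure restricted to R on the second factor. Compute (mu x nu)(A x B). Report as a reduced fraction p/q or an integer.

For a measurable rectangle A x B, the product measure satisfies
  (mu x nu)(A x B) = mu(A) * nu(B).
  mu(A) = 3.
  nu(B) = 2.
  (mu x nu)(A x B) = 3 * 2 = 6.

6


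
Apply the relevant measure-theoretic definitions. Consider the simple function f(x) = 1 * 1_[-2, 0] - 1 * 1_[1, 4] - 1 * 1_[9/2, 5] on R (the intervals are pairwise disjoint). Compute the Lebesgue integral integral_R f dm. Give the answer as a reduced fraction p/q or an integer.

For a simple function f = sum_i c_i * 1_{A_i} with disjoint A_i,
  integral f dm = sum_i c_i * m(A_i).
Lengths of the A_i:
  m(A_1) = 0 - (-2) = 2.
  m(A_2) = 4 - 1 = 3.
  m(A_3) = 5 - 9/2 = 1/2.
Contributions c_i * m(A_i):
  (1) * (2) = 2.
  (-1) * (3) = -3.
  (-1) * (1/2) = -1/2.
Total: 2 - 3 - 1/2 = -3/2.

-3/2


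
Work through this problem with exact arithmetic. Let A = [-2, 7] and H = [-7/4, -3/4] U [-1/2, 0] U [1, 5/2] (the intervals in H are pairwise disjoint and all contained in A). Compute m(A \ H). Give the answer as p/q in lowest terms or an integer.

The ambient interval has length m(A) = 7 - (-2) = 9.
Since the holes are disjoint and sit inside A, by finite additivity
  m(H) = sum_i (b_i - a_i), and m(A \ H) = m(A) - m(H).
Computing the hole measures:
  m(H_1) = -3/4 - (-7/4) = 1.
  m(H_2) = 0 - (-1/2) = 1/2.
  m(H_3) = 5/2 - 1 = 3/2.
Summed: m(H) = 1 + 1/2 + 3/2 = 3.
So m(A \ H) = 9 - 3 = 6.

6


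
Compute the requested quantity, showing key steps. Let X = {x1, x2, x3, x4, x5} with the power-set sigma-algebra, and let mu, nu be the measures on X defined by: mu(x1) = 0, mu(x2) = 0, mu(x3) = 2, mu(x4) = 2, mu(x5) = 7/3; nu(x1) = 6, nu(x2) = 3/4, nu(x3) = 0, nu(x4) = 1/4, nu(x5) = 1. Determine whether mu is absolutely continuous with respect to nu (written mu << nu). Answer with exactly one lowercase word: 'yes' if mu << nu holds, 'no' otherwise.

mu << nu means: every nu-null measurable set is also mu-null; equivalently, for every atom x, if nu({x}) = 0 then mu({x}) = 0.
Checking each atom:
  x1: nu = 6 > 0 -> no constraint.
  x2: nu = 3/4 > 0 -> no constraint.
  x3: nu = 0, mu = 2 > 0 -> violates mu << nu.
  x4: nu = 1/4 > 0 -> no constraint.
  x5: nu = 1 > 0 -> no constraint.
The atom(s) x3 violate the condition (nu = 0 but mu > 0). Therefore mu is NOT absolutely continuous w.r.t. nu.

no


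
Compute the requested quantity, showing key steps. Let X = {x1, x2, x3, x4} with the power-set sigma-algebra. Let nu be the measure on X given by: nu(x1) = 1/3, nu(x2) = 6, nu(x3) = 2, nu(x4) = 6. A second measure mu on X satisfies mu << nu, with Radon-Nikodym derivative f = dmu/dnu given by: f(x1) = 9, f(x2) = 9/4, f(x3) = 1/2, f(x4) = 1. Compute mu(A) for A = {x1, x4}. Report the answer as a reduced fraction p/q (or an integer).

By the defining property of the Radon-Nikodym derivative, for every measurable set A,
  mu(A) = integral_A f dnu.
Since nu is a discrete measure concentrated on the atoms of X, the integral over A reduces to the sum
  mu(A) = sum_{x in A} f(x) * nu({x}).
Computing each term:
  x1: f(x1) * nu(x1) = 9 * 1/3 = 3.
  x4: f(x4) * nu(x4) = 1 * 6 = 6.
Summing: mu(A) = 3 + 6 = 9.

9


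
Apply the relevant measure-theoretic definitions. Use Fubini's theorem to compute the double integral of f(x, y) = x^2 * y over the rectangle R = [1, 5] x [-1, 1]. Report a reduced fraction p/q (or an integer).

f(x, y) is a tensor product of a function of x and a function of y, and both factors are bounded continuous (hence Lebesgue integrable) on the rectangle, so Fubini's theorem applies:
  integral_R f d(m x m) = (integral_a1^b1 x^2 dx) * (integral_a2^b2 y dy).
Inner integral in x: integral_{1}^{5} x^2 dx = (5^3 - 1^3)/3
  = 124/3.
Inner integral in y: integral_{-1}^{1} y dy = (1^2 - (-1)^2)/2
  = 0.
Product: (124/3) * (0) = 0.

0


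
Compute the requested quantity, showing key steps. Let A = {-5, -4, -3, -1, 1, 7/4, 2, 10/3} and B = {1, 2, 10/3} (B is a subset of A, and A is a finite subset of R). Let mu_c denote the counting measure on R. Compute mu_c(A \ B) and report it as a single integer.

Counting measure assigns mu_c(E) = |E| (number of elements) when E is finite. For B subset A, A \ B is the set of elements of A not in B, so |A \ B| = |A| - |B|.
|A| = 8, |B| = 3, so mu_c(A \ B) = 8 - 3 = 5.

5


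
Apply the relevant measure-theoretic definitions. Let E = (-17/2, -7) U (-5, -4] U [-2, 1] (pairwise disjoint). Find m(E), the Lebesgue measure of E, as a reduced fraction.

For pairwise disjoint intervals, m(union_i I_i) = sum_i m(I_i),
and m is invariant under swapping open/closed endpoints (single points have measure 0).
So m(E) = sum_i (b_i - a_i).
  I_1 has length -7 - (-17/2) = 3/2.
  I_2 has length -4 - (-5) = 1.
  I_3 has length 1 - (-2) = 3.
Summing:
  m(E) = 3/2 + 1 + 3 = 11/2.

11/2


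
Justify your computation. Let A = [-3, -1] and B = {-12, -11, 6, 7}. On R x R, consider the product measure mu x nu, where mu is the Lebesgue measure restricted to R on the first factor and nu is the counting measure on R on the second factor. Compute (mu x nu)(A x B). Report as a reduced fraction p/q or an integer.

For a measurable rectangle A x B, the product measure satisfies
  (mu x nu)(A x B) = mu(A) * nu(B).
  mu(A) = 2.
  nu(B) = 4.
  (mu x nu)(A x B) = 2 * 4 = 8.

8


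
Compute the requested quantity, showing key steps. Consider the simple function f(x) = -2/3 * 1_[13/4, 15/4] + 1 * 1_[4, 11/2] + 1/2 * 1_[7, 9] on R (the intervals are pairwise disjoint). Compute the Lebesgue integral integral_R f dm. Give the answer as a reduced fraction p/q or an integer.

For a simple function f = sum_i c_i * 1_{A_i} with disjoint A_i,
  integral f dm = sum_i c_i * m(A_i).
Lengths of the A_i:
  m(A_1) = 15/4 - 13/4 = 1/2.
  m(A_2) = 11/2 - 4 = 3/2.
  m(A_3) = 9 - 7 = 2.
Contributions c_i * m(A_i):
  (-2/3) * (1/2) = -1/3.
  (1) * (3/2) = 3/2.
  (1/2) * (2) = 1.
Total: -1/3 + 3/2 + 1 = 13/6.

13/6


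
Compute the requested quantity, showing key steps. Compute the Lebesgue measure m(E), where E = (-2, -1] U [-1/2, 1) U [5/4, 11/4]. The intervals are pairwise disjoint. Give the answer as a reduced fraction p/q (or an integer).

For pairwise disjoint intervals, m(union_i I_i) = sum_i m(I_i),
and m is invariant under swapping open/closed endpoints (single points have measure 0).
So m(E) = sum_i (b_i - a_i).
  I_1 has length -1 - (-2) = 1.
  I_2 has length 1 - (-1/2) = 3/2.
  I_3 has length 11/4 - 5/4 = 3/2.
Summing:
  m(E) = 1 + 3/2 + 3/2 = 4.

4


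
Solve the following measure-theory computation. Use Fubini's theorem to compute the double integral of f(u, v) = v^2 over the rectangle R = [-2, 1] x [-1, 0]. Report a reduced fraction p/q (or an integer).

f(u, v) is a tensor product of a function of u and a function of v, and both factors are bounded continuous (hence Lebesgue integrable) on the rectangle, so Fubini's theorem applies:
  integral_R f d(m x m) = (integral_a1^b1 1 du) * (integral_a2^b2 v^2 dv).
Inner integral in u: integral_{-2}^{1} 1 du = (1^1 - (-2)^1)/1
  = 3.
Inner integral in v: integral_{-1}^{0} v^2 dv = (0^3 - (-1)^3)/3
  = 1/3.
Product: (3) * (1/3) = 1.

1


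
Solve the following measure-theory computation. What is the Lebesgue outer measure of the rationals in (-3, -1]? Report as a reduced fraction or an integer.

Q cap (-3, -1] is countable; list its elements as q_1, q_2, ... . Fix eps > 0 and cover the k-th point by an interval of length eps * 2^(-k). The cover has total length eps * sum_{k>=1} 2^(-k) = eps, so by definition of outer measure m*(Q cap (-3, -1]) <= eps. Since eps was arbitrary and m* >= 0, the outer measure is 0.

0


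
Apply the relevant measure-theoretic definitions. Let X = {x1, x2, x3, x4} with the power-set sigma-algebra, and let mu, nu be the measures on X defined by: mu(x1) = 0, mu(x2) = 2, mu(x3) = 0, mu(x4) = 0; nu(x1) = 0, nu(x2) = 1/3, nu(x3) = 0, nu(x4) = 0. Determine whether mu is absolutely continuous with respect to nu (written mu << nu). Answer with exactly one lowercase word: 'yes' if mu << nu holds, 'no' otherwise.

mu << nu means: every nu-null measurable set is also mu-null; equivalently, for every atom x, if nu({x}) = 0 then mu({x}) = 0.
Checking each atom:
  x1: nu = 0, mu = 0 -> consistent with mu << nu.
  x2: nu = 1/3 > 0 -> no constraint.
  x3: nu = 0, mu = 0 -> consistent with mu << nu.
  x4: nu = 0, mu = 0 -> consistent with mu << nu.
No atom violates the condition. Therefore mu << nu.

yes


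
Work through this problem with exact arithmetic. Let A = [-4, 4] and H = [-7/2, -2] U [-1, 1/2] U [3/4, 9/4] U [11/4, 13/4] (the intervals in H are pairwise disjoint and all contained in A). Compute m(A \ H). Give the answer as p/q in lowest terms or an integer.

The ambient interval has length m(A) = 4 - (-4) = 8.
Since the holes are disjoint and sit inside A, by finite additivity
  m(H) = sum_i (b_i - a_i), and m(A \ H) = m(A) - m(H).
Computing the hole measures:
  m(H_1) = -2 - (-7/2) = 3/2.
  m(H_2) = 1/2 - (-1) = 3/2.
  m(H_3) = 9/4 - 3/4 = 3/2.
  m(H_4) = 13/4 - 11/4 = 1/2.
Summed: m(H) = 3/2 + 3/2 + 3/2 + 1/2 = 5.
So m(A \ H) = 8 - 5 = 3.

3


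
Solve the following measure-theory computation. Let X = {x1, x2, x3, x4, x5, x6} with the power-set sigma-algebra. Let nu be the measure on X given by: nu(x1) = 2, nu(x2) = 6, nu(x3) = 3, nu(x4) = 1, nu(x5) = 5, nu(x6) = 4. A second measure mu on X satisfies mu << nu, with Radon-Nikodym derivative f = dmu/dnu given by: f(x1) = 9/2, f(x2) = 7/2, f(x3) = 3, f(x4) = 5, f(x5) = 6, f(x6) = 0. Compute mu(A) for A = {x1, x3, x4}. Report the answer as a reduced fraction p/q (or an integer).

By the defining property of the Radon-Nikodym derivative, for every measurable set A,
  mu(A) = integral_A f dnu.
Since nu is a discrete measure concentrated on the atoms of X, the integral over A reduces to the sum
  mu(A) = sum_{x in A} f(x) * nu({x}).
Computing each term:
  x1: f(x1) * nu(x1) = 9/2 * 2 = 9.
  x3: f(x3) * nu(x3) = 3 * 3 = 9.
  x4: f(x4) * nu(x4) = 5 * 1 = 5.
Summing: mu(A) = 9 + 9 + 5 = 23.

23


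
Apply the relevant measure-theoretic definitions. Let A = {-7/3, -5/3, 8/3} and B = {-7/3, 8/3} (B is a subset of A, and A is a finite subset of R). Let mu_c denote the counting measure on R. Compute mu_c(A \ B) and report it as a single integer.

Counting measure assigns mu_c(E) = |E| (number of elements) when E is finite. For B subset A, A \ B is the set of elements of A not in B, so |A \ B| = |A| - |B|.
|A| = 3, |B| = 2, so mu_c(A \ B) = 3 - 2 = 1.

1


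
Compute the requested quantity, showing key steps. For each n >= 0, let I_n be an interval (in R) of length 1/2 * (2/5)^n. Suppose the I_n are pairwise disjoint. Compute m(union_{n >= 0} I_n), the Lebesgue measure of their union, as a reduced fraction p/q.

By countable additivity of the Lebesgue measure on pairwise disjoint measurable sets,
  m(union_{n >= 0} I_n) = sum_{n >= 0} m(I_n) = sum_{n >= 0} a * r^n,
  with a = 1/2 and r = 2/5.
Since 0 < r = 2/5 < 1, the geometric series converges:
  sum_{n >= 0} a * r^n = a / (1 - r).
  = 1/2 / (1 - 2/5)
  = 1/2 / (3/5)
  = 5/6.

5/6


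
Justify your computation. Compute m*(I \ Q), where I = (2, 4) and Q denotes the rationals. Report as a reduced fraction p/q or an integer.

The interval I = (2, 4) has m(I) = 4 - 2 = 2 (endpoints are measure-zero, so open/closed/half-open agree). Write I = (I cap Q) u (I \ Q). The rationals in I are countable, so m*(I cap Q) = 0 (cover each rational by intervals whose total length is arbitrarily small). By countable subadditivity m*(I) <= m*(I cap Q) + m*(I \ Q), hence m*(I \ Q) >= m(I) = 2. The reverse inequality m*(I \ Q) <= m*(I) = 2 is trivial since (I \ Q) is a subset of I. Therefore m*(I \ Q) = 2.

2


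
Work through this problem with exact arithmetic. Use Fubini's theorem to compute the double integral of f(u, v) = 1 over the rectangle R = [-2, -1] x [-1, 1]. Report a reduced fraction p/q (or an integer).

f(u, v) is a tensor product of a function of u and a function of v, and both factors are bounded continuous (hence Lebesgue integrable) on the rectangle, so Fubini's theorem applies:
  integral_R f d(m x m) = (integral_a1^b1 1 du) * (integral_a2^b2 1 dv).
Inner integral in u: integral_{-2}^{-1} 1 du = ((-1)^1 - (-2)^1)/1
  = 1.
Inner integral in v: integral_{-1}^{1} 1 dv = (1^1 - (-1)^1)/1
  = 2.
Product: (1) * (2) = 2.

2


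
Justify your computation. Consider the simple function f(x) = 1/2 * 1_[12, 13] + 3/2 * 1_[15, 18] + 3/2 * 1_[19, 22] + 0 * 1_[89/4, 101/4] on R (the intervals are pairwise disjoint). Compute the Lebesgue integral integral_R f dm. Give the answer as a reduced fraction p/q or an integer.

For a simple function f = sum_i c_i * 1_{A_i} with disjoint A_i,
  integral f dm = sum_i c_i * m(A_i).
Lengths of the A_i:
  m(A_1) = 13 - 12 = 1.
  m(A_2) = 18 - 15 = 3.
  m(A_3) = 22 - 19 = 3.
  m(A_4) = 101/4 - 89/4 = 3.
Contributions c_i * m(A_i):
  (1/2) * (1) = 1/2.
  (3/2) * (3) = 9/2.
  (3/2) * (3) = 9/2.
  (0) * (3) = 0.
Total: 1/2 + 9/2 + 9/2 + 0 = 19/2.

19/2


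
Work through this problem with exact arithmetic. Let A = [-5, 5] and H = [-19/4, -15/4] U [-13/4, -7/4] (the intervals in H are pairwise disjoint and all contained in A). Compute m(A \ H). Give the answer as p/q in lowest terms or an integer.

The ambient interval has length m(A) = 5 - (-5) = 10.
Since the holes are disjoint and sit inside A, by finite additivity
  m(H) = sum_i (b_i - a_i), and m(A \ H) = m(A) - m(H).
Computing the hole measures:
  m(H_1) = -15/4 - (-19/4) = 1.
  m(H_2) = -7/4 - (-13/4) = 3/2.
Summed: m(H) = 1 + 3/2 = 5/2.
So m(A \ H) = 10 - 5/2 = 15/2.

15/2


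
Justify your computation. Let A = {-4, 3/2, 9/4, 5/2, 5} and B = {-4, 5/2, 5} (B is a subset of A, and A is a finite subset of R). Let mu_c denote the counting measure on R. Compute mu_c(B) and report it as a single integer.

Counting measure assigns mu_c(E) = |E| (number of elements) when E is finite.
B has 3 element(s), so mu_c(B) = 3.

3


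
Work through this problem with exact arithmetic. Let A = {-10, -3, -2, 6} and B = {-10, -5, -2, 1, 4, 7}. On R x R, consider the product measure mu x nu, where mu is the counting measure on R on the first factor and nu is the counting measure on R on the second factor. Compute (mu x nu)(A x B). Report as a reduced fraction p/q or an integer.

For a measurable rectangle A x B, the product measure satisfies
  (mu x nu)(A x B) = mu(A) * nu(B).
  mu(A) = 4.
  nu(B) = 6.
  (mu x nu)(A x B) = 4 * 6 = 24.

24


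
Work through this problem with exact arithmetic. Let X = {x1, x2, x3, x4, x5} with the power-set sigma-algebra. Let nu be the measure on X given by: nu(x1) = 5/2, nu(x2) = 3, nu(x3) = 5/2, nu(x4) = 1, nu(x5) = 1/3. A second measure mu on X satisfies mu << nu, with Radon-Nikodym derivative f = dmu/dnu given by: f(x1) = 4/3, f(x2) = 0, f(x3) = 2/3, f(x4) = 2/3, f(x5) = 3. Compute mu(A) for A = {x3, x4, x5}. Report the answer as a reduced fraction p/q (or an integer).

By the defining property of the Radon-Nikodym derivative, for every measurable set A,
  mu(A) = integral_A f dnu.
Since nu is a discrete measure concentrated on the atoms of X, the integral over A reduces to the sum
  mu(A) = sum_{x in A} f(x) * nu({x}).
Computing each term:
  x3: f(x3) * nu(x3) = 2/3 * 5/2 = 5/3.
  x4: f(x4) * nu(x4) = 2/3 * 1 = 2/3.
  x5: f(x5) * nu(x5) = 3 * 1/3 = 1.
Summing: mu(A) = 5/3 + 2/3 + 1 = 10/3.

10/3


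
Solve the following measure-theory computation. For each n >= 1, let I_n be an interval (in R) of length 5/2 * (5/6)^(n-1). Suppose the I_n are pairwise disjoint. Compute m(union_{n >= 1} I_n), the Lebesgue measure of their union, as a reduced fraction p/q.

By countable additivity of the Lebesgue measure on pairwise disjoint measurable sets,
  m(union_{n >= 1} I_n) = sum_{n >= 1} m(I_n) = sum_{n >= 1} a * r^(n-1),
  with a = 5/2 and r = 5/6.
Since 0 < r = 5/6 < 1, the geometric series converges:
  sum_{n >= 1} a * r^(n-1) = a / (1 - r).
  = 5/2 / (1 - 5/6)
  = 5/2 / (1/6)
  = 15.

15


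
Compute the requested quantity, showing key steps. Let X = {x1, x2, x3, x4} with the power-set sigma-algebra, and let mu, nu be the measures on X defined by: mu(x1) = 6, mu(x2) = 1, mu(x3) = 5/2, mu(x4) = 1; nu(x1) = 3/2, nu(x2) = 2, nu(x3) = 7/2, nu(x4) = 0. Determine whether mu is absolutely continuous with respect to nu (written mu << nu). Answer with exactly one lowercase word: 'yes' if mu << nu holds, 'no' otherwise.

mu << nu means: every nu-null measurable set is also mu-null; equivalently, for every atom x, if nu({x}) = 0 then mu({x}) = 0.
Checking each atom:
  x1: nu = 3/2 > 0 -> no constraint.
  x2: nu = 2 > 0 -> no constraint.
  x3: nu = 7/2 > 0 -> no constraint.
  x4: nu = 0, mu = 1 > 0 -> violates mu << nu.
The atom(s) x4 violate the condition (nu = 0 but mu > 0). Therefore mu is NOT absolutely continuous w.r.t. nu.

no


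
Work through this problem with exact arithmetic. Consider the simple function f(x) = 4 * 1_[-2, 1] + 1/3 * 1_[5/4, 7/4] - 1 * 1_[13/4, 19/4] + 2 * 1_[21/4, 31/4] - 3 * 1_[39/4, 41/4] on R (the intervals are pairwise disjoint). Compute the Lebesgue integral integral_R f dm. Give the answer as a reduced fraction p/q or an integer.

For a simple function f = sum_i c_i * 1_{A_i} with disjoint A_i,
  integral f dm = sum_i c_i * m(A_i).
Lengths of the A_i:
  m(A_1) = 1 - (-2) = 3.
  m(A_2) = 7/4 - 5/4 = 1/2.
  m(A_3) = 19/4 - 13/4 = 3/2.
  m(A_4) = 31/4 - 21/4 = 5/2.
  m(A_5) = 41/4 - 39/4 = 1/2.
Contributions c_i * m(A_i):
  (4) * (3) = 12.
  (1/3) * (1/2) = 1/6.
  (-1) * (3/2) = -3/2.
  (2) * (5/2) = 5.
  (-3) * (1/2) = -3/2.
Total: 12 + 1/6 - 3/2 + 5 - 3/2 = 85/6.

85/6


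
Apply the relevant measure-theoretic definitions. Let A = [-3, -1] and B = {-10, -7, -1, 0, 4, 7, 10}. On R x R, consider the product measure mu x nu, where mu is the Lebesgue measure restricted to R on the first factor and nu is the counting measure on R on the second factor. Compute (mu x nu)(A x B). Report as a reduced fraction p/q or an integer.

For a measurable rectangle A x B, the product measure satisfies
  (mu x nu)(A x B) = mu(A) * nu(B).
  mu(A) = 2.
  nu(B) = 7.
  (mu x nu)(A x B) = 2 * 7 = 14.

14


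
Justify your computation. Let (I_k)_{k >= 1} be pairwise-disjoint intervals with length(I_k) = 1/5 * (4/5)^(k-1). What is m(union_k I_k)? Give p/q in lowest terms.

By countable additivity of the Lebesgue measure on pairwise disjoint measurable sets,
  m(union_{k >= 1} I_k) = sum_{k >= 1} m(I_k) = sum_{k >= 1} a * r^(k-1),
  with a = 1/5 and r = 4/5.
Since 0 < r = 4/5 < 1, the geometric series converges:
  sum_{k >= 1} a * r^(k-1) = a / (1 - r).
  = 1/5 / (1 - 4/5)
  = 1/5 / (1/5)
  = 1.

1


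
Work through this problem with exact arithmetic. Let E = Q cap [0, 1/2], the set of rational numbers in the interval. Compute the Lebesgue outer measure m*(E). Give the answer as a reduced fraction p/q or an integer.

Q cap [0, 1/2] is countable; list its elements as q_1, q_2, ... . Fix eps > 0 and cover the k-th point by an interval of length eps * 2^(-k). The cover has total length eps * sum_{k>=1} 2^(-k) = eps, so by definition of outer measure m*(Q cap [0, 1/2]) <= eps. Since eps was arbitrary and m* >= 0, the outer measure is 0.

0


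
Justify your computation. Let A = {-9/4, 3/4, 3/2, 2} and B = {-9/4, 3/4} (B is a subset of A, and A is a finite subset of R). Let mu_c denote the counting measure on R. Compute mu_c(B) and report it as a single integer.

Counting measure assigns mu_c(E) = |E| (number of elements) when E is finite.
B has 2 element(s), so mu_c(B) = 2.

2


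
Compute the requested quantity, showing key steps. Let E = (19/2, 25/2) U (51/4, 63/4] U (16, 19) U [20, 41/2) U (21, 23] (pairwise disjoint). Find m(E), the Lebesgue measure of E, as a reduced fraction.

For pairwise disjoint intervals, m(union_i I_i) = sum_i m(I_i),
and m is invariant under swapping open/closed endpoints (single points have measure 0).
So m(E) = sum_i (b_i - a_i).
  I_1 has length 25/2 - 19/2 = 3.
  I_2 has length 63/4 - 51/4 = 3.
  I_3 has length 19 - 16 = 3.
  I_4 has length 41/2 - 20 = 1/2.
  I_5 has length 23 - 21 = 2.
Summing:
  m(E) = 3 + 3 + 3 + 1/2 + 2 = 23/2.

23/2


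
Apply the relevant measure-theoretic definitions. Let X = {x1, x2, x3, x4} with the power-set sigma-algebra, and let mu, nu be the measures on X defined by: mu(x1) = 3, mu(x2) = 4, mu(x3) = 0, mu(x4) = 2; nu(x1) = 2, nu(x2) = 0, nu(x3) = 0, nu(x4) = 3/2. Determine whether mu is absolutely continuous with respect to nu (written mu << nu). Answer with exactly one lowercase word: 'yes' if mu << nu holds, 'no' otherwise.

mu << nu means: every nu-null measurable set is also mu-null; equivalently, for every atom x, if nu({x}) = 0 then mu({x}) = 0.
Checking each atom:
  x1: nu = 2 > 0 -> no constraint.
  x2: nu = 0, mu = 4 > 0 -> violates mu << nu.
  x3: nu = 0, mu = 0 -> consistent with mu << nu.
  x4: nu = 3/2 > 0 -> no constraint.
The atom(s) x2 violate the condition (nu = 0 but mu > 0). Therefore mu is NOT absolutely continuous w.r.t. nu.

no


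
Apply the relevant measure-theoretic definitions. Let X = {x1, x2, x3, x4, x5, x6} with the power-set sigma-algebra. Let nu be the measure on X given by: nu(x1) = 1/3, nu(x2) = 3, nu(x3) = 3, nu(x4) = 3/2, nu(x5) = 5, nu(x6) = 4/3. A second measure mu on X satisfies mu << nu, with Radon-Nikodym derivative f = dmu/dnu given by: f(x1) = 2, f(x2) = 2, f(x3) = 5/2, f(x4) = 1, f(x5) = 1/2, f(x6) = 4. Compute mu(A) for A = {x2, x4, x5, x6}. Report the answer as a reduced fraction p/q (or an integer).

By the defining property of the Radon-Nikodym derivative, for every measurable set A,
  mu(A) = integral_A f dnu.
Since nu is a discrete measure concentrated on the atoms of X, the integral over A reduces to the sum
  mu(A) = sum_{x in A} f(x) * nu({x}).
Computing each term:
  x2: f(x2) * nu(x2) = 2 * 3 = 6.
  x4: f(x4) * nu(x4) = 1 * 3/2 = 3/2.
  x5: f(x5) * nu(x5) = 1/2 * 5 = 5/2.
  x6: f(x6) * nu(x6) = 4 * 4/3 = 16/3.
Summing: mu(A) = 6 + 3/2 + 5/2 + 16/3 = 46/3.

46/3


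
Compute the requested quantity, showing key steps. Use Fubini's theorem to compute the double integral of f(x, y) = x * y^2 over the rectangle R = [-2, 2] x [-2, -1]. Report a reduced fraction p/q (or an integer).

f(x, y) is a tensor product of a function of x and a function of y, and both factors are bounded continuous (hence Lebesgue integrable) on the rectangle, so Fubini's theorem applies:
  integral_R f d(m x m) = (integral_a1^b1 x dx) * (integral_a2^b2 y^2 dy).
Inner integral in x: integral_{-2}^{2} x dx = (2^2 - (-2)^2)/2
  = 0.
Inner integral in y: integral_{-2}^{-1} y^2 dy = ((-1)^3 - (-2)^3)/3
  = 7/3.
Product: (0) * (7/3) = 0.

0


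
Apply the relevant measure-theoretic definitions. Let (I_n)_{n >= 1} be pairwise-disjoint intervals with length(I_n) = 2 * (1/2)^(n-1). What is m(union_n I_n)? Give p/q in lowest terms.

By countable additivity of the Lebesgue measure on pairwise disjoint measurable sets,
  m(union_{n >= 1} I_n) = sum_{n >= 1} m(I_n) = sum_{n >= 1} a * r^(n-1),
  with a = 2 and r = 1/2.
Since 0 < r = 1/2 < 1, the geometric series converges:
  sum_{n >= 1} a * r^(n-1) = a / (1 - r).
  = 2 / (1 - 1/2)
  = 2 / (1/2)
  = 4.

4


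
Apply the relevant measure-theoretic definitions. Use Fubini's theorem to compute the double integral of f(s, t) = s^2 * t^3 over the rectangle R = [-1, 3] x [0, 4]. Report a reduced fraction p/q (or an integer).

f(s, t) is a tensor product of a function of s and a function of t, and both factors are bounded continuous (hence Lebesgue integrable) on the rectangle, so Fubini's theorem applies:
  integral_R f d(m x m) = (integral_a1^b1 s^2 ds) * (integral_a2^b2 t^3 dt).
Inner integral in s: integral_{-1}^{3} s^2 ds = (3^3 - (-1)^3)/3
  = 28/3.
Inner integral in t: integral_{0}^{4} t^3 dt = (4^4 - 0^4)/4
  = 64.
Product: (28/3) * (64) = 1792/3.

1792/3


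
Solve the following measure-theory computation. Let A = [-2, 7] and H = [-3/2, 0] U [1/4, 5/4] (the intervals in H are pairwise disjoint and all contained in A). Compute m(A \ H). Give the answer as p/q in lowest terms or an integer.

The ambient interval has length m(A) = 7 - (-2) = 9.
Since the holes are disjoint and sit inside A, by finite additivity
  m(H) = sum_i (b_i - a_i), and m(A \ H) = m(A) - m(H).
Computing the hole measures:
  m(H_1) = 0 - (-3/2) = 3/2.
  m(H_2) = 5/4 - 1/4 = 1.
Summed: m(H) = 3/2 + 1 = 5/2.
So m(A \ H) = 9 - 5/2 = 13/2.

13/2


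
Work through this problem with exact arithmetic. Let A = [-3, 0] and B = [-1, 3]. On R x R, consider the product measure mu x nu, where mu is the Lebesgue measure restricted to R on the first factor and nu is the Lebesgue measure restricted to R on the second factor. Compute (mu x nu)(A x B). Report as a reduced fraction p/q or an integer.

For a measurable rectangle A x B, the product measure satisfies
  (mu x nu)(A x B) = mu(A) * nu(B).
  mu(A) = 3.
  nu(B) = 4.
  (mu x nu)(A x B) = 3 * 4 = 12.

12


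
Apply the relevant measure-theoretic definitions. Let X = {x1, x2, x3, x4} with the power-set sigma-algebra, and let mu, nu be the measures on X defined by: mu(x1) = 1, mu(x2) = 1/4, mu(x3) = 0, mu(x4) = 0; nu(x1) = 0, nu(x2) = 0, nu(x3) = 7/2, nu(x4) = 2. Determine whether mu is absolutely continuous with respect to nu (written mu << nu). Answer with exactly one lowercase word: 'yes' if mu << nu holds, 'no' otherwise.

mu << nu means: every nu-null measurable set is also mu-null; equivalently, for every atom x, if nu({x}) = 0 then mu({x}) = 0.
Checking each atom:
  x1: nu = 0, mu = 1 > 0 -> violates mu << nu.
  x2: nu = 0, mu = 1/4 > 0 -> violates mu << nu.
  x3: nu = 7/2 > 0 -> no constraint.
  x4: nu = 2 > 0 -> no constraint.
The atom(s) x1, x2 violate the condition (nu = 0 but mu > 0). Therefore mu is NOT absolutely continuous w.r.t. nu.

no


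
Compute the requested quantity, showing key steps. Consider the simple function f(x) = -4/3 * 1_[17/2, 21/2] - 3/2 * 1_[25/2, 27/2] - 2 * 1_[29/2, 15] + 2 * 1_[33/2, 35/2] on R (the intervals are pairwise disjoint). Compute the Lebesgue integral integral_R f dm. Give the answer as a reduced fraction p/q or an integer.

For a simple function f = sum_i c_i * 1_{A_i} with disjoint A_i,
  integral f dm = sum_i c_i * m(A_i).
Lengths of the A_i:
  m(A_1) = 21/2 - 17/2 = 2.
  m(A_2) = 27/2 - 25/2 = 1.
  m(A_3) = 15 - 29/2 = 1/2.
  m(A_4) = 35/2 - 33/2 = 1.
Contributions c_i * m(A_i):
  (-4/3) * (2) = -8/3.
  (-3/2) * (1) = -3/2.
  (-2) * (1/2) = -1.
  (2) * (1) = 2.
Total: -8/3 - 3/2 - 1 + 2 = -19/6.

-19/6


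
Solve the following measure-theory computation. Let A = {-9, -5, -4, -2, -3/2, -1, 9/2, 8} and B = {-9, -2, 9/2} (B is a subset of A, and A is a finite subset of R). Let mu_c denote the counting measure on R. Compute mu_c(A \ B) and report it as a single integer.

Counting measure assigns mu_c(E) = |E| (number of elements) when E is finite. For B subset A, A \ B is the set of elements of A not in B, so |A \ B| = |A| - |B|.
|A| = 8, |B| = 3, so mu_c(A \ B) = 8 - 3 = 5.

5


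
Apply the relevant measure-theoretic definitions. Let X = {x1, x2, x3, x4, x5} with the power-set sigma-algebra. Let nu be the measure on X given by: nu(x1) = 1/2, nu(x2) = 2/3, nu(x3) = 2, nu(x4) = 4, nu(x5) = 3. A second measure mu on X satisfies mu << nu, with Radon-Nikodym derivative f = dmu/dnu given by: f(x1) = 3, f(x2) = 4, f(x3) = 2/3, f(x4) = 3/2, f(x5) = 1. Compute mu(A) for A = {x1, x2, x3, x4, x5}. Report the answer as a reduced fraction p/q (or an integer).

By the defining property of the Radon-Nikodym derivative, for every measurable set A,
  mu(A) = integral_A f dnu.
Since nu is a discrete measure concentrated on the atoms of X, the integral over A reduces to the sum
  mu(A) = sum_{x in A} f(x) * nu({x}).
Computing each term:
  x1: f(x1) * nu(x1) = 3 * 1/2 = 3/2.
  x2: f(x2) * nu(x2) = 4 * 2/3 = 8/3.
  x3: f(x3) * nu(x3) = 2/3 * 2 = 4/3.
  x4: f(x4) * nu(x4) = 3/2 * 4 = 6.
  x5: f(x5) * nu(x5) = 1 * 3 = 3.
Summing: mu(A) = 3/2 + 8/3 + 4/3 + 6 + 3 = 29/2.

29/2


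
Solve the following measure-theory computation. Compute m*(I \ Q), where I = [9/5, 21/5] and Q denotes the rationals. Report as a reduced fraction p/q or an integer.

The interval I = [9/5, 21/5] has m(I) = 21/5 - 9/5 = 12/5 (endpoints are measure-zero, so open/closed/half-open agree). Write I = (I cap Q) u (I \ Q). The rationals in I are countable, so m*(I cap Q) = 0 (cover each rational by intervals whose total length is arbitrarily small). By countable subadditivity m*(I) <= m*(I cap Q) + m*(I \ Q), hence m*(I \ Q) >= m(I) = 12/5. The reverse inequality m*(I \ Q) <= m*(I) = 12/5 is trivial since (I \ Q) is a subset of I. Therefore m*(I \ Q) = 12/5.

12/5


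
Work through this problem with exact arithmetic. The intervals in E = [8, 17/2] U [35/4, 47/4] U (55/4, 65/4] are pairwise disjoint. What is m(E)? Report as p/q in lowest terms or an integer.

For pairwise disjoint intervals, m(union_i I_i) = sum_i m(I_i),
and m is invariant under swapping open/closed endpoints (single points have measure 0).
So m(E) = sum_i (b_i - a_i).
  I_1 has length 17/2 - 8 = 1/2.
  I_2 has length 47/4 - 35/4 = 3.
  I_3 has length 65/4 - 55/4 = 5/2.
Summing:
  m(E) = 1/2 + 3 + 5/2 = 6.

6


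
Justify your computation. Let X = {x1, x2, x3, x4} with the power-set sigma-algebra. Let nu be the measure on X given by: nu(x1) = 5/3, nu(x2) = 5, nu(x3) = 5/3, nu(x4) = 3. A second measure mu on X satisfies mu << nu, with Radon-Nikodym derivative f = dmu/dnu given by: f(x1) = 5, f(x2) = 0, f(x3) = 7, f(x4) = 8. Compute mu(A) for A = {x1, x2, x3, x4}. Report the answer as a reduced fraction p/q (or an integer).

By the defining property of the Radon-Nikodym derivative, for every measurable set A,
  mu(A) = integral_A f dnu.
Since nu is a discrete measure concentrated on the atoms of X, the integral over A reduces to the sum
  mu(A) = sum_{x in A} f(x) * nu({x}).
Computing each term:
  x1: f(x1) * nu(x1) = 5 * 5/3 = 25/3.
  x2: f(x2) * nu(x2) = 0 * 5 = 0.
  x3: f(x3) * nu(x3) = 7 * 5/3 = 35/3.
  x4: f(x4) * nu(x4) = 8 * 3 = 24.
Summing: mu(A) = 25/3 + 0 + 35/3 + 24 = 44.

44


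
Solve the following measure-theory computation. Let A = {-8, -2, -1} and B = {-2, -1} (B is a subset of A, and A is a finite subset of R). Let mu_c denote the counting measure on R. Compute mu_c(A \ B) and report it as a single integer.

Counting measure assigns mu_c(E) = |E| (number of elements) when E is finite. For B subset A, A \ B is the set of elements of A not in B, so |A \ B| = |A| - |B|.
|A| = 3, |B| = 2, so mu_c(A \ B) = 3 - 2 = 1.

1


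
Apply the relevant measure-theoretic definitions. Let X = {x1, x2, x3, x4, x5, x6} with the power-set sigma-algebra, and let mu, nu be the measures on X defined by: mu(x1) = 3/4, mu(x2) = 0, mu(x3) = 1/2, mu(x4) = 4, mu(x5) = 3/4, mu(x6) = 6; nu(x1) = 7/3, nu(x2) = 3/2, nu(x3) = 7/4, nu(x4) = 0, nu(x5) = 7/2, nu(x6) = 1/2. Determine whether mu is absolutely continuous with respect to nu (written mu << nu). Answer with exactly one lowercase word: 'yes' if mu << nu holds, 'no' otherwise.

mu << nu means: every nu-null measurable set is also mu-null; equivalently, for every atom x, if nu({x}) = 0 then mu({x}) = 0.
Checking each atom:
  x1: nu = 7/3 > 0 -> no constraint.
  x2: nu = 3/2 > 0 -> no constraint.
  x3: nu = 7/4 > 0 -> no constraint.
  x4: nu = 0, mu = 4 > 0 -> violates mu << nu.
  x5: nu = 7/2 > 0 -> no constraint.
  x6: nu = 1/2 > 0 -> no constraint.
The atom(s) x4 violate the condition (nu = 0 but mu > 0). Therefore mu is NOT absolutely continuous w.r.t. nu.

no


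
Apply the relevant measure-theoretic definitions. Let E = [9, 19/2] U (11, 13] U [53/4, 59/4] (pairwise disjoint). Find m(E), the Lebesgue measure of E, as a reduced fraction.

For pairwise disjoint intervals, m(union_i I_i) = sum_i m(I_i),
and m is invariant under swapping open/closed endpoints (single points have measure 0).
So m(E) = sum_i (b_i - a_i).
  I_1 has length 19/2 - 9 = 1/2.
  I_2 has length 13 - 11 = 2.
  I_3 has length 59/4 - 53/4 = 3/2.
Summing:
  m(E) = 1/2 + 2 + 3/2 = 4.

4


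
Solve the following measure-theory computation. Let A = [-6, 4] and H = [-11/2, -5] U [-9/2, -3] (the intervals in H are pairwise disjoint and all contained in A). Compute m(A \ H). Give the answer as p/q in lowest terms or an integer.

The ambient interval has length m(A) = 4 - (-6) = 10.
Since the holes are disjoint and sit inside A, by finite additivity
  m(H) = sum_i (b_i - a_i), and m(A \ H) = m(A) - m(H).
Computing the hole measures:
  m(H_1) = -5 - (-11/2) = 1/2.
  m(H_2) = -3 - (-9/2) = 3/2.
Summed: m(H) = 1/2 + 3/2 = 2.
So m(A \ H) = 10 - 2 = 8.

8


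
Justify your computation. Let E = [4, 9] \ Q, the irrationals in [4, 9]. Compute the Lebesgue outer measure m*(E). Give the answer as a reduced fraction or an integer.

The interval I = [4, 9] has m(I) = 9 - 4 = 5 (endpoints are measure-zero, so open/closed/half-open agree). Write I = (I cap Q) u (I \ Q). The rationals in I are countable, so m*(I cap Q) = 0 (cover each rational by intervals whose total length is arbitrarily small). By countable subadditivity m*(I) <= m*(I cap Q) + m*(I \ Q), hence m*(I \ Q) >= m(I) = 5. The reverse inequality m*(I \ Q) <= m*(I) = 5 is trivial since (I \ Q) is a subset of I. Therefore m*(I \ Q) = 5.

5


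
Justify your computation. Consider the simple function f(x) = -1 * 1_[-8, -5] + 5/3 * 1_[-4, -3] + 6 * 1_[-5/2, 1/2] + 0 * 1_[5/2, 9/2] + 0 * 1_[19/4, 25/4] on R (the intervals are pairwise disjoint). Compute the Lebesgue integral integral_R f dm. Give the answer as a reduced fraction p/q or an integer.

For a simple function f = sum_i c_i * 1_{A_i} with disjoint A_i,
  integral f dm = sum_i c_i * m(A_i).
Lengths of the A_i:
  m(A_1) = -5 - (-8) = 3.
  m(A_2) = -3 - (-4) = 1.
  m(A_3) = 1/2 - (-5/2) = 3.
  m(A_4) = 9/2 - 5/2 = 2.
  m(A_5) = 25/4 - 19/4 = 3/2.
Contributions c_i * m(A_i):
  (-1) * (3) = -3.
  (5/3) * (1) = 5/3.
  (6) * (3) = 18.
  (0) * (2) = 0.
  (0) * (3/2) = 0.
Total: -3 + 5/3 + 18 + 0 + 0 = 50/3.

50/3


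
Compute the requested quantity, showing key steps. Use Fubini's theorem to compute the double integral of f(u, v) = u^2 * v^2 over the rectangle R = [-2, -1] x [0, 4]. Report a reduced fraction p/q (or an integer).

f(u, v) is a tensor product of a function of u and a function of v, and both factors are bounded continuous (hence Lebesgue integrable) on the rectangle, so Fubini's theorem applies:
  integral_R f d(m x m) = (integral_a1^b1 u^2 du) * (integral_a2^b2 v^2 dv).
Inner integral in u: integral_{-2}^{-1} u^2 du = ((-1)^3 - (-2)^3)/3
  = 7/3.
Inner integral in v: integral_{0}^{4} v^2 dv = (4^3 - 0^3)/3
  = 64/3.
Product: (7/3) * (64/3) = 448/9.

448/9
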